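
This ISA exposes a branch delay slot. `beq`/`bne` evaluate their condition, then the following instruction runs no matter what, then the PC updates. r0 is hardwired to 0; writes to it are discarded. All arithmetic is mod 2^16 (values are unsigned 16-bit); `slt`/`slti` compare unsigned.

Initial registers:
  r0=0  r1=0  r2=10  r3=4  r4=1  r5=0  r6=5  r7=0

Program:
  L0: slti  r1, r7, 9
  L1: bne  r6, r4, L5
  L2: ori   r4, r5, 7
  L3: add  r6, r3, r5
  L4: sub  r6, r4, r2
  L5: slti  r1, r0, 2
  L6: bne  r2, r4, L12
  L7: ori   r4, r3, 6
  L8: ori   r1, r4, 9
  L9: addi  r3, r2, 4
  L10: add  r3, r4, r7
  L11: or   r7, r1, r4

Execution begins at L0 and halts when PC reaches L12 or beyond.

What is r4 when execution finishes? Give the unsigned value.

6

PC=0  slti  r1, r7, 9        | r0=0 r1=1 r2=10 r3=4 r4=1 r5=0 r6=5 r7=0
PC=1  bne  r6, r4, L5        | r0=0 r1=1 r2=10 r3=4 r4=1 r5=0 r6=5 r7=0  [TAKEN]
PC=2  ori   r4, r5, 7        | r0=0 r1=1 r2=10 r3=4 r4=7 r5=0 r6=5 r7=0
PC=5  slti  r1, r0, 2        | r0=0 r1=1 r2=10 r3=4 r4=7 r5=0 r6=5 r7=0
PC=6  bne  r2, r4, L12       | r0=0 r1=1 r2=10 r3=4 r4=7 r5=0 r6=5 r7=0  [TAKEN]
PC=7  ori   r4, r3, 6        | r0=0 r1=1 r2=10 r3=4 r4=6 r5=0 r6=5 r7=0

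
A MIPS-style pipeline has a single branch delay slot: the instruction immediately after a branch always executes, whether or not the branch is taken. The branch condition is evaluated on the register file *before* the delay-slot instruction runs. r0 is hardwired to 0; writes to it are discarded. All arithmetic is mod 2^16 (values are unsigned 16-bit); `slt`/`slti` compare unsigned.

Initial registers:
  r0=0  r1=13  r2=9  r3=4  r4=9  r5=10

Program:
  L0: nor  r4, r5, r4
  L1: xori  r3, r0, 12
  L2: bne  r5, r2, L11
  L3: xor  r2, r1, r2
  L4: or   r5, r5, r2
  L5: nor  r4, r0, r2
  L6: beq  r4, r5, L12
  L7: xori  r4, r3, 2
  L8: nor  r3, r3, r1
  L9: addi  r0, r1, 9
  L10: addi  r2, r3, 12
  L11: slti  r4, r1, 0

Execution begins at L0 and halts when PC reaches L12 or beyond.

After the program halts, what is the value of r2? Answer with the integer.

4

  step pc=0: nor  r4, r5, r4  regs=(0,13,9,4,65524,10)
  step pc=1: xori  r3, r0, 12  regs=(0,13,9,12,65524,10)
  step pc=2: bne  r5, r2, L11  cond=T  regs=(0,13,9,12,65524,10)
  step pc=3: xor  r2, r1, r2  regs=(0,13,4,12,65524,10)
  step pc=11: slti  r4, r1, 0  regs=(0,13,4,12,0,10)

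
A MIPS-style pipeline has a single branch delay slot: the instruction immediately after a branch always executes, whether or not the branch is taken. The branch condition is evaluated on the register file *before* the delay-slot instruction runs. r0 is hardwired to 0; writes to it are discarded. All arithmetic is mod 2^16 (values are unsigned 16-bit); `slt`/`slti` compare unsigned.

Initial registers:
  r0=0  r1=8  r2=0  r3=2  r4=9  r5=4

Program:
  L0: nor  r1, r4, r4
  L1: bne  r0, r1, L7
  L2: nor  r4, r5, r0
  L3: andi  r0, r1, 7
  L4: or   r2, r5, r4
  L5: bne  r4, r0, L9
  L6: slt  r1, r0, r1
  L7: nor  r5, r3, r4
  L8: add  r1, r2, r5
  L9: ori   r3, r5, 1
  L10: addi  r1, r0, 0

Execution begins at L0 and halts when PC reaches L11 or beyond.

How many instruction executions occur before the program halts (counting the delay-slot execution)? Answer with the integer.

PC=0  nor  r1, r4, r4        | r0=0 r1=65526 r2=0 r3=2 r4=9 r5=4
PC=1  bne  r0, r1, L7        | r0=0 r1=65526 r2=0 r3=2 r4=9 r5=4  [TAKEN]
PC=2  nor  r4, r5, r0        | r0=0 r1=65526 r2=0 r3=2 r4=65531 r5=4
PC=7  nor  r5, r3, r4        | r0=0 r1=65526 r2=0 r3=2 r4=65531 r5=4
PC=8  add  r1, r2, r5        | r0=0 r1=4 r2=0 r3=2 r4=65531 r5=4
PC=9  ori   r3, r5, 1        | r0=0 r1=4 r2=0 r3=5 r4=65531 r5=4
PC=10 addi  r1, r0, 0        | r0=0 r1=0 r2=0 r3=5 r4=65531 r5=4

7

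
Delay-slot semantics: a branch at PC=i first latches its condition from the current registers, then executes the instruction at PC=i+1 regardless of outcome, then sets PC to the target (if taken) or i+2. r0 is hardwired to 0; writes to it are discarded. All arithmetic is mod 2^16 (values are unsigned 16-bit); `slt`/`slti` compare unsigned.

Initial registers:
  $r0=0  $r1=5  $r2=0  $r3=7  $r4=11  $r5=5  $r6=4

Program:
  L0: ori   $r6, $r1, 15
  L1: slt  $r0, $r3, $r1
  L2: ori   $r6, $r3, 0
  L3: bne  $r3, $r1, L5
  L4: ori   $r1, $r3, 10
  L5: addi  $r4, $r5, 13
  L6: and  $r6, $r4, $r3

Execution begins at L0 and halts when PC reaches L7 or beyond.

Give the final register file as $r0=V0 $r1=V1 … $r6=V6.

$r0=0 $r1=15 $r2=0 $r3=7 $r4=18 $r5=5 $r6=2

[0] ori   $r6, $r1, 15  →  {$r0:0, $r1:5, $r2:0, $r3:7, $r4:11, $r5:5, $r6:15}
[1] slt  $r0, $r3, $r1  →  {$r0:0, $r1:5, $r2:0, $r3:7, $r4:11, $r5:5, $r6:15}
[2] ori   $r6, $r3, 0  →  {$r0:0, $r1:5, $r2:0, $r3:7, $r4:11, $r5:5, $r6:7}
[3] bne  $r3, $r1, L5  →  {$r0:0, $r1:5, $r2:0, $r3:7, $r4:11, $r5:5, $r6:7}  ⟨branch taken⟩
[4] ori   $r1, $r3, 10  →  {$r0:0, $r1:15, $r2:0, $r3:7, $r4:11, $r5:5, $r6:7}
[5] addi  $r4, $r5, 13  →  {$r0:0, $r1:15, $r2:0, $r3:7, $r4:18, $r5:5, $r6:7}
[6] and  $r6, $r4, $r3  →  {$r0:0, $r1:15, $r2:0, $r3:7, $r4:18, $r5:5, $r6:2}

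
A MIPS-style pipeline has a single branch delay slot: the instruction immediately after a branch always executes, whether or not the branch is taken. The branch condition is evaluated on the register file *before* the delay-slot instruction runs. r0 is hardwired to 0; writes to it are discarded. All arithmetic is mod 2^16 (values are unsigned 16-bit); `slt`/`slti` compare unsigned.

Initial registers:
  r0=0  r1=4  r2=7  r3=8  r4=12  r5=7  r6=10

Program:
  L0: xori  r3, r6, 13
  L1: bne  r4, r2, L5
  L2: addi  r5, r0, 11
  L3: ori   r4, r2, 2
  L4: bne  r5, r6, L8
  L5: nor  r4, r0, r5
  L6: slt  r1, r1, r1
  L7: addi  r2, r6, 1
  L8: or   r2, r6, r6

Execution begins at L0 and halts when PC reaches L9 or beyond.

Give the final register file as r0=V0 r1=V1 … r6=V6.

r0=0 r1=0 r2=10 r3=7 r4=65524 r5=11 r6=10

[0] xori  r3, r6, 13  →  {r0:0, r1:4, r2:7, r3:7, r4:12, r5:7, r6:10}
[1] bne  r4, r2, L5  →  {r0:0, r1:4, r2:7, r3:7, r4:12, r5:7, r6:10}  ⟨branch taken⟩
[2] addi  r5, r0, 11  →  {r0:0, r1:4, r2:7, r3:7, r4:12, r5:11, r6:10}
[5] nor  r4, r0, r5  →  {r0:0, r1:4, r2:7, r3:7, r4:65524, r5:11, r6:10}
[6] slt  r1, r1, r1  →  {r0:0, r1:0, r2:7, r3:7, r4:65524, r5:11, r6:10}
[7] addi  r2, r6, 1  →  {r0:0, r1:0, r2:11, r3:7, r4:65524, r5:11, r6:10}
[8] or   r2, r6, r6  →  {r0:0, r1:0, r2:10, r3:7, r4:65524, r5:11, r6:10}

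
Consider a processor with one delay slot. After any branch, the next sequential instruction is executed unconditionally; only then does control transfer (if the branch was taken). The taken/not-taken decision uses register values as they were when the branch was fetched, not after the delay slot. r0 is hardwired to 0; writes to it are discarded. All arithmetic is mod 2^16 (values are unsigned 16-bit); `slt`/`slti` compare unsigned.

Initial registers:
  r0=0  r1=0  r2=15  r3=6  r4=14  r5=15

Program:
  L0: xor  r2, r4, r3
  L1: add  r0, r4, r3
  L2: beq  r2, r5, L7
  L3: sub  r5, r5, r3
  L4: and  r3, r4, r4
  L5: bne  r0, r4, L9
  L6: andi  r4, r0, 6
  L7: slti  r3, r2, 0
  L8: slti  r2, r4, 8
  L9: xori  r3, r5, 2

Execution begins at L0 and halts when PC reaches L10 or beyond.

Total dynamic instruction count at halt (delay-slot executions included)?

PC=0  xor  r2, r4, r3        | r0=0 r1=0 r2=8 r3=6 r4=14 r5=15
PC=1  add  r0, r4, r3        | r0=0 r1=0 r2=8 r3=6 r4=14 r5=15
PC=2  beq  r2, r5, L7        | r0=0 r1=0 r2=8 r3=6 r4=14 r5=15  [not taken]
PC=3  sub  r5, r5, r3        | r0=0 r1=0 r2=8 r3=6 r4=14 r5=9
PC=4  and  r3, r4, r4        | r0=0 r1=0 r2=8 r3=14 r4=14 r5=9
PC=5  bne  r0, r4, L9        | r0=0 r1=0 r2=8 r3=14 r4=14 r5=9  [TAKEN]
PC=6  andi  r4, r0, 6        | r0=0 r1=0 r2=8 r3=14 r4=0 r5=9
PC=9  xori  r3, r5, 2        | r0=0 r1=0 r2=8 r3=11 r4=0 r5=9

8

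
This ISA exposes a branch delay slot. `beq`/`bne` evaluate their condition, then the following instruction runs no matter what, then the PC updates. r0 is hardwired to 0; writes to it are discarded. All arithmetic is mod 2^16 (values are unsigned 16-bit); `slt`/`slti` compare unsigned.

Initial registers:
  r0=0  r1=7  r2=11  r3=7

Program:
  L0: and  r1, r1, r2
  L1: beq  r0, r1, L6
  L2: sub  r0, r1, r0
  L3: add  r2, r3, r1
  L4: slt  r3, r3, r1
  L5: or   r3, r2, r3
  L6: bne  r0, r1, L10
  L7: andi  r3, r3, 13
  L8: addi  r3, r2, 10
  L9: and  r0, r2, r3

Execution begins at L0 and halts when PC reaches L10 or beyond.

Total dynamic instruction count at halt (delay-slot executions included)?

8

PC=0  and  r1, r1, r2        | r0=0 r1=3 r2=11 r3=7
PC=1  beq  r0, r1, L6        | r0=0 r1=3 r2=11 r3=7  [not taken]
PC=2  sub  r0, r1, r0        | r0=0 r1=3 r2=11 r3=7
PC=3  add  r2, r3, r1        | r0=0 r1=3 r2=10 r3=7
PC=4  slt  r3, r3, r1        | r0=0 r1=3 r2=10 r3=0
PC=5  or   r3, r2, r3        | r0=0 r1=3 r2=10 r3=10
PC=6  bne  r0, r1, L10       | r0=0 r1=3 r2=10 r3=10  [TAKEN]
PC=7  andi  r3, r3, 13       | r0=0 r1=3 r2=10 r3=8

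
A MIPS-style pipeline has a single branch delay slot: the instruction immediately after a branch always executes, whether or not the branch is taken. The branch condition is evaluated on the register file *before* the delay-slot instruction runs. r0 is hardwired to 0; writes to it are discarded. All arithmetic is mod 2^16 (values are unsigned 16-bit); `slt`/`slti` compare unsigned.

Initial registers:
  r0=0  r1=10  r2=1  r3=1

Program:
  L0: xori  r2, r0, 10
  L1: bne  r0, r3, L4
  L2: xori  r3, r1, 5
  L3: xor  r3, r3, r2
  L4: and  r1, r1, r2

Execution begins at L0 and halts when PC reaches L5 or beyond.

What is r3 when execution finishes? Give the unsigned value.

15

  step pc=0: xori  r2, r0, 10  regs=(0,10,10,1)
  step pc=1: bne  r0, r3, L4  cond=T  regs=(0,10,10,1)
  step pc=2: xori  r3, r1, 5  regs=(0,10,10,15)
  step pc=4: and  r1, r1, r2  regs=(0,10,10,15)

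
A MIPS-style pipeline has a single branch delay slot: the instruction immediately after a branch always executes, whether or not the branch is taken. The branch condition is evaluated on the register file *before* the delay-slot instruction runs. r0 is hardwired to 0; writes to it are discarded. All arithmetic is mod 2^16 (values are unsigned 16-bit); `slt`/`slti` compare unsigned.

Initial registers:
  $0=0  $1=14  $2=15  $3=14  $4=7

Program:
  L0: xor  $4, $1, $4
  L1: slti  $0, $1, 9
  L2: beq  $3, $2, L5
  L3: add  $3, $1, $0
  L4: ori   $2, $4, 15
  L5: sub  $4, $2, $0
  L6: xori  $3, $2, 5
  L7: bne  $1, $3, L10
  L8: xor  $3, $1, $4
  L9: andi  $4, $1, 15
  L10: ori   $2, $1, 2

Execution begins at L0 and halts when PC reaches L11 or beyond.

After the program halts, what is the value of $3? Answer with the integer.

[0] xor  $4, $1, $4  →  {$0:0, $1:14, $2:15, $3:14, $4:9}
[1] slti  $0, $1, 9  →  {$0:0, $1:14, $2:15, $3:14, $4:9}
[2] beq  $3, $2, L5  →  {$0:0, $1:14, $2:15, $3:14, $4:9}  ⟨branch fallthrough⟩
[3] add  $3, $1, $0  →  {$0:0, $1:14, $2:15, $3:14, $4:9}
[4] ori   $2, $4, 15  →  {$0:0, $1:14, $2:15, $3:14, $4:9}
[5] sub  $4, $2, $0  →  {$0:0, $1:14, $2:15, $3:14, $4:15}
[6] xori  $3, $2, 5  →  {$0:0, $1:14, $2:15, $3:10, $4:15}
[7] bne  $1, $3, L10  →  {$0:0, $1:14, $2:15, $3:10, $4:15}  ⟨branch taken⟩
[8] xor  $3, $1, $4  →  {$0:0, $1:14, $2:15, $3:1, $4:15}
[10] ori   $2, $1, 2  →  {$0:0, $1:14, $2:14, $3:1, $4:15}

1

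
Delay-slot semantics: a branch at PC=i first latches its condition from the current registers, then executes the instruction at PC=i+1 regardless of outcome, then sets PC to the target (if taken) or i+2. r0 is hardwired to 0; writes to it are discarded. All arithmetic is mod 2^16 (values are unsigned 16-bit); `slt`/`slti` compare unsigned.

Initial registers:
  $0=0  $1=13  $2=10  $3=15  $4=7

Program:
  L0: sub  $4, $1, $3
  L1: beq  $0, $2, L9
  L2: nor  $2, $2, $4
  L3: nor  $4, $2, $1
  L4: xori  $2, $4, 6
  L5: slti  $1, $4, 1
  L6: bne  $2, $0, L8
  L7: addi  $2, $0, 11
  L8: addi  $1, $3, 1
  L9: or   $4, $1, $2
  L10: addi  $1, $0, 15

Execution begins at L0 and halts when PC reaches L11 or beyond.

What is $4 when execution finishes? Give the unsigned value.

27

[0] sub  $4, $1, $3  →  {$0:0, $1:13, $2:10, $3:15, $4:65534}
[1] beq  $0, $2, L9  →  {$0:0, $1:13, $2:10, $3:15, $4:65534}  ⟨branch fallthrough⟩
[2] nor  $2, $2, $4  →  {$0:0, $1:13, $2:1, $3:15, $4:65534}
[3] nor  $4, $2, $1  →  {$0:0, $1:13, $2:1, $3:15, $4:65522}
[4] xori  $2, $4, 6  →  {$0:0, $1:13, $2:65524, $3:15, $4:65522}
[5] slti  $1, $4, 1  →  {$0:0, $1:0, $2:65524, $3:15, $4:65522}
[6] bne  $2, $0, L8  →  {$0:0, $1:0, $2:65524, $3:15, $4:65522}  ⟨branch taken⟩
[7] addi  $2, $0, 11  →  {$0:0, $1:0, $2:11, $3:15, $4:65522}
[8] addi  $1, $3, 1  →  {$0:0, $1:16, $2:11, $3:15, $4:65522}
[9] or   $4, $1, $2  →  {$0:0, $1:16, $2:11, $3:15, $4:27}
[10] addi  $1, $0, 15  →  {$0:0, $1:15, $2:11, $3:15, $4:27}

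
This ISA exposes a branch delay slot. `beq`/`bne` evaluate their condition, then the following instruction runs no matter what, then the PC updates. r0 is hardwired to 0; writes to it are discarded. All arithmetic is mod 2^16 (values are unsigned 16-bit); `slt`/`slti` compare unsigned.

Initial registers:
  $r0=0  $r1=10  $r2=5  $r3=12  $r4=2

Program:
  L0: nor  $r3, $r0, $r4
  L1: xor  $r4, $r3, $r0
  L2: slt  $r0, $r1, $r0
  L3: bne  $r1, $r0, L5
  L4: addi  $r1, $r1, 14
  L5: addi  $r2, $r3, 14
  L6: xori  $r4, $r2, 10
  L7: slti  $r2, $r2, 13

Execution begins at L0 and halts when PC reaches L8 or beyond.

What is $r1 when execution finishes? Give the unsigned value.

[0] nor  $r3, $r0, $r4  →  {$r0:0, $r1:10, $r2:5, $r3:65533, $r4:2}
[1] xor  $r4, $r3, $r0  →  {$r0:0, $r1:10, $r2:5, $r3:65533, $r4:65533}
[2] slt  $r0, $r1, $r0  →  {$r0:0, $r1:10, $r2:5, $r3:65533, $r4:65533}
[3] bne  $r1, $r0, L5  →  {$r0:0, $r1:10, $r2:5, $r3:65533, $r4:65533}  ⟨branch taken⟩
[4] addi  $r1, $r1, 14  →  {$r0:0, $r1:24, $r2:5, $r3:65533, $r4:65533}
[5] addi  $r2, $r3, 14  →  {$r0:0, $r1:24, $r2:11, $r3:65533, $r4:65533}
[6] xori  $r4, $r2, 10  →  {$r0:0, $r1:24, $r2:11, $r3:65533, $r4:1}
[7] slti  $r2, $r2, 13  →  {$r0:0, $r1:24, $r2:1, $r3:65533, $r4:1}

24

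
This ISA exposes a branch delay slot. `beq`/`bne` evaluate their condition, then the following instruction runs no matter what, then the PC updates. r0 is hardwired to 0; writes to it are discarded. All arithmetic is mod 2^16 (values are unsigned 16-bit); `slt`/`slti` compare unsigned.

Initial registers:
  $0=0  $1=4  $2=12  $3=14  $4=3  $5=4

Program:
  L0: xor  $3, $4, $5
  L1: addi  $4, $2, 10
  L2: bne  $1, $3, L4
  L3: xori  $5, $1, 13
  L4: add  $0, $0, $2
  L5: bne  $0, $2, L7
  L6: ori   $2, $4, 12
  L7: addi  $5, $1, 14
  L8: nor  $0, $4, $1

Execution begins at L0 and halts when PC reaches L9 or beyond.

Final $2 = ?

30

  step pc=0: xor  $3, $4, $5  regs=(0,4,12,7,3,4)
  step pc=1: addi  $4, $2, 10  regs=(0,4,12,7,22,4)
  step pc=2: bne  $1, $3, L4  cond=T  regs=(0,4,12,7,22,4)
  step pc=3: xori  $5, $1, 13  regs=(0,4,12,7,22,9)
  step pc=4: add  $0, $0, $2  regs=(0,4,12,7,22,9)
  step pc=5: bne  $0, $2, L7  cond=T  regs=(0,4,12,7,22,9)
  step pc=6: ori   $2, $4, 12  regs=(0,4,30,7,22,9)
  step pc=7: addi  $5, $1, 14  regs=(0,4,30,7,22,18)
  step pc=8: nor  $0, $4, $1  regs=(0,4,30,7,22,18)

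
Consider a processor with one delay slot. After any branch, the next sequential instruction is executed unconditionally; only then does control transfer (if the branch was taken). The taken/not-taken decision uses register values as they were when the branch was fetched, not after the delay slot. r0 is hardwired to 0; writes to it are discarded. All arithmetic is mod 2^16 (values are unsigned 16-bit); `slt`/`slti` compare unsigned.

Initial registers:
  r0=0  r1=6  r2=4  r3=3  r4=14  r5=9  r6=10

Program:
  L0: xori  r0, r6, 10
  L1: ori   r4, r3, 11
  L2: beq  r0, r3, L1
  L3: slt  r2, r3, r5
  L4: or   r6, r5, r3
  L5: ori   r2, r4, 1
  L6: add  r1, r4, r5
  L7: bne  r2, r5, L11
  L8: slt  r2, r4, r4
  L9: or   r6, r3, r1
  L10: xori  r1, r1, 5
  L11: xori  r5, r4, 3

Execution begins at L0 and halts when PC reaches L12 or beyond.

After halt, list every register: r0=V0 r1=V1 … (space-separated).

PC=0  xori  r0, r6, 10       | r0=0 r1=6 r2=4 r3=3 r4=14 r5=9 r6=10
PC=1  ori   r4, r3, 11       | r0=0 r1=6 r2=4 r3=3 r4=11 r5=9 r6=10
PC=2  beq  r0, r3, L1        | r0=0 r1=6 r2=4 r3=3 r4=11 r5=9 r6=10  [not taken]
PC=3  slt  r2, r3, r5        | r0=0 r1=6 r2=1 r3=3 r4=11 r5=9 r6=10
PC=4  or   r6, r5, r3        | r0=0 r1=6 r2=1 r3=3 r4=11 r5=9 r6=11
PC=5  ori   r2, r4, 1        | r0=0 r1=6 r2=11 r3=3 r4=11 r5=9 r6=11
PC=6  add  r1, r4, r5        | r0=0 r1=20 r2=11 r3=3 r4=11 r5=9 r6=11
PC=7  bne  r2, r5, L11       | r0=0 r1=20 r2=11 r3=3 r4=11 r5=9 r6=11  [TAKEN]
PC=8  slt  r2, r4, r4        | r0=0 r1=20 r2=0 r3=3 r4=11 r5=9 r6=11
PC=11 xori  r5, r4, 3        | r0=0 r1=20 r2=0 r3=3 r4=11 r5=8 r6=11

r0=0 r1=20 r2=0 r3=3 r4=11 r5=8 r6=11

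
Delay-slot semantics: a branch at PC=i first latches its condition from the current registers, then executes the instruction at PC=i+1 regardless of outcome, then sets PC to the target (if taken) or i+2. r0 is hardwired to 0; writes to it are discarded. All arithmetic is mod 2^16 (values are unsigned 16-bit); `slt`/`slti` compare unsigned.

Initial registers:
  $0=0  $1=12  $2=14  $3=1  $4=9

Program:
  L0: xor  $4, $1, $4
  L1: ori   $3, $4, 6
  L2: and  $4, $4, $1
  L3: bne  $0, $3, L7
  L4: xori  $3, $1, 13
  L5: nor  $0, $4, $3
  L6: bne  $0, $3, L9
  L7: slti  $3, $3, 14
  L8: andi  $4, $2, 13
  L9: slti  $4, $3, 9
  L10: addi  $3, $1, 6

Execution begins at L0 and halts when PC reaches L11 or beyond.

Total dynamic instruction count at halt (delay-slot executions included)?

[0] xor  $4, $1, $4  →  {$0:0, $1:12, $2:14, $3:1, $4:5}
[1] ori   $3, $4, 6  →  {$0:0, $1:12, $2:14, $3:7, $4:5}
[2] and  $4, $4, $1  →  {$0:0, $1:12, $2:14, $3:7, $4:4}
[3] bne  $0, $3, L7  →  {$0:0, $1:12, $2:14, $3:7, $4:4}  ⟨branch taken⟩
[4] xori  $3, $1, 13  →  {$0:0, $1:12, $2:14, $3:1, $4:4}
[7] slti  $3, $3, 14  →  {$0:0, $1:12, $2:14, $3:1, $4:4}
[8] andi  $4, $2, 13  →  {$0:0, $1:12, $2:14, $3:1, $4:12}
[9] slti  $4, $3, 9  →  {$0:0, $1:12, $2:14, $3:1, $4:1}
[10] addi  $3, $1, 6  →  {$0:0, $1:12, $2:14, $3:18, $4:1}

9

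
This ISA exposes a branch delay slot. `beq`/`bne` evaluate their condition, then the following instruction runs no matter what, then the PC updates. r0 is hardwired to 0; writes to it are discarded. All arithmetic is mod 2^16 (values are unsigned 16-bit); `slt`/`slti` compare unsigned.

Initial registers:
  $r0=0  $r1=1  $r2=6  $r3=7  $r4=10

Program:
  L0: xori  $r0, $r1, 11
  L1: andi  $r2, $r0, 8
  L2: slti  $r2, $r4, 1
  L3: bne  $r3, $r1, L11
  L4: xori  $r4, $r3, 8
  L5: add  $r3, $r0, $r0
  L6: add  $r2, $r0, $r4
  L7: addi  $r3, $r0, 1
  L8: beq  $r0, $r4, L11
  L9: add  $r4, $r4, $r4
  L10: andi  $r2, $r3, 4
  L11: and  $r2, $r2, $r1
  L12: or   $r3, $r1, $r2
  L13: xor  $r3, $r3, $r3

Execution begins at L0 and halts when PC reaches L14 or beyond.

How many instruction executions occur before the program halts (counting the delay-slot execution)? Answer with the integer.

#0 xori  $r0, $r1, 11 ; 0/1/6/7/10
#1 andi  $r2, $r0, 8 ; 0/1/0/7/10
#2 slti  $r2, $r4, 1 ; 0/1/0/7/10
#3 bne  $r3, $r1, L11 ; 0/1/0/7/10 ; →target
#4 xori  $r4, $r3, 8 ; 0/1/0/7/15
#11 and  $r2, $r2, $r1 ; 0/1/0/7/15
#12 or   $r3, $r1, $r2 ; 0/1/0/1/15
#13 xor  $r3, $r3, $r3 ; 0/1/0/0/15

8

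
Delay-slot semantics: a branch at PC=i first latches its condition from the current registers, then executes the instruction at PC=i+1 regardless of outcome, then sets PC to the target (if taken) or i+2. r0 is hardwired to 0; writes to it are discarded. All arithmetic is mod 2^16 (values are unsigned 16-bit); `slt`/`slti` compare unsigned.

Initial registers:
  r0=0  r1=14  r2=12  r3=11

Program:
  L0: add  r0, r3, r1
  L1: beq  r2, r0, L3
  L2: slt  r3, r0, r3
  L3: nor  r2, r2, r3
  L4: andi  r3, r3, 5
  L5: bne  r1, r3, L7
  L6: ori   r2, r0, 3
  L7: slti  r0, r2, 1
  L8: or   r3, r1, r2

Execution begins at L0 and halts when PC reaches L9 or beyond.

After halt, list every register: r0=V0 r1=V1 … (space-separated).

  step pc=0: add  r0, r3, r1  regs=(0,14,12,11)
  step pc=1: beq  r2, r0, L3  cond=F  regs=(0,14,12,11)
  step pc=2: slt  r3, r0, r3  regs=(0,14,12,1)
  step pc=3: nor  r2, r2, r3  regs=(0,14,65522,1)
  step pc=4: andi  r3, r3, 5  regs=(0,14,65522,1)
  step pc=5: bne  r1, r3, L7  cond=T  regs=(0,14,65522,1)
  step pc=6: ori   r2, r0, 3  regs=(0,14,3,1)
  step pc=7: slti  r0, r2, 1  regs=(0,14,3,1)
  step pc=8: or   r3, r1, r2  regs=(0,14,3,15)

r0=0 r1=14 r2=3 r3=15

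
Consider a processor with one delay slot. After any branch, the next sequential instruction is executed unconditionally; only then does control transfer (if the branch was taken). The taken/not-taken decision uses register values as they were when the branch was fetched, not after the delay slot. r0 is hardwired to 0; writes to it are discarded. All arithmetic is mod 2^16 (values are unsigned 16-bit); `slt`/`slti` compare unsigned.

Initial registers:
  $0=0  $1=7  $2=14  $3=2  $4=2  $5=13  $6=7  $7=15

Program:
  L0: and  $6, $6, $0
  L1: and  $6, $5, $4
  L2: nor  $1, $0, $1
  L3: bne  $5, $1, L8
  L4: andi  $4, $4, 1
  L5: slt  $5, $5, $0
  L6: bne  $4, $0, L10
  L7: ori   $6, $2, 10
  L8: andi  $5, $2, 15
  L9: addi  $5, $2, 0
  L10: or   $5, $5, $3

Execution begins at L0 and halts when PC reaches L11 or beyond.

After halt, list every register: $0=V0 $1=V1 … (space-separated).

  step pc=0: and  $6, $6, $0  regs=(0,7,14,2,2,13,0,15)
  step pc=1: and  $6, $5, $4  regs=(0,7,14,2,2,13,0,15)
  step pc=2: nor  $1, $0, $1  regs=(0,65528,14,2,2,13,0,15)
  step pc=3: bne  $5, $1, L8  cond=T  regs=(0,65528,14,2,2,13,0,15)
  step pc=4: andi  $4, $4, 1  regs=(0,65528,14,2,0,13,0,15)
  step pc=8: andi  $5, $2, 15  regs=(0,65528,14,2,0,14,0,15)
  step pc=9: addi  $5, $2, 0  regs=(0,65528,14,2,0,14,0,15)
  step pc=10: or   $5, $5, $3  regs=(0,65528,14,2,0,14,0,15)

$0=0 $1=65528 $2=14 $3=2 $4=0 $5=14 $6=0 $7=15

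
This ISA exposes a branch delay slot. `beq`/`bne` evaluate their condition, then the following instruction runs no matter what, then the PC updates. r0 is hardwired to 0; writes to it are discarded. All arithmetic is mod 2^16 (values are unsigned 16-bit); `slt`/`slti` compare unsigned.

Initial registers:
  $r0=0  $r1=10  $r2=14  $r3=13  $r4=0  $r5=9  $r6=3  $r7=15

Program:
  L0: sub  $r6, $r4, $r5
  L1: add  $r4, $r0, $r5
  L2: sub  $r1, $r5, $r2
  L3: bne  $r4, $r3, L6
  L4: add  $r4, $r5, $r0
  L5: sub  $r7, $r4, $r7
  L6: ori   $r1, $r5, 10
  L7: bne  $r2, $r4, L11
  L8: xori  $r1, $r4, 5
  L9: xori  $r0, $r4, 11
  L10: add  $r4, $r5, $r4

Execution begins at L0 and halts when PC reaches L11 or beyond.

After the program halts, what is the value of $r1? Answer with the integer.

12

#0 sub  $r6, $r4, $r5 ; 0/10/14/13/0/9/65527/15
#1 add  $r4, $r0, $r5 ; 0/10/14/13/9/9/65527/15
#2 sub  $r1, $r5, $r2 ; 0/65531/14/13/9/9/65527/15
#3 bne  $r4, $r3, L6 ; 0/65531/14/13/9/9/65527/15 ; →target
#4 add  $r4, $r5, $r0 ; 0/65531/14/13/9/9/65527/15
#6 ori   $r1, $r5, 10 ; 0/11/14/13/9/9/65527/15
#7 bne  $r2, $r4, L11 ; 0/11/14/13/9/9/65527/15 ; →target
#8 xori  $r1, $r4, 5 ; 0/12/14/13/9/9/65527/15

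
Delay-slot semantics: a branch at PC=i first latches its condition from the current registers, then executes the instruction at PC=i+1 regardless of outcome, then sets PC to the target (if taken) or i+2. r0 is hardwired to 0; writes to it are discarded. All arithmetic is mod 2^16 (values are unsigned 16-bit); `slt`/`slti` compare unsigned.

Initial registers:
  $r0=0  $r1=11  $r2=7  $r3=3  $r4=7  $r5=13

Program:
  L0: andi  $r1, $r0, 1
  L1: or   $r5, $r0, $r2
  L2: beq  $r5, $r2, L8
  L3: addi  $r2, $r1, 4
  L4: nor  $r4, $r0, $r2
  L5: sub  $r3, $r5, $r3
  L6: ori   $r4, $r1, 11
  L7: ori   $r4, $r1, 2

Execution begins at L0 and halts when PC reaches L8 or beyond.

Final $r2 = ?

4

#0 andi  $r1, $r0, 1 ; 0/0/7/3/7/13
#1 or   $r5, $r0, $r2 ; 0/0/7/3/7/7
#2 beq  $r5, $r2, L8 ; 0/0/7/3/7/7 ; →target
#3 addi  $r2, $r1, 4 ; 0/0/4/3/7/7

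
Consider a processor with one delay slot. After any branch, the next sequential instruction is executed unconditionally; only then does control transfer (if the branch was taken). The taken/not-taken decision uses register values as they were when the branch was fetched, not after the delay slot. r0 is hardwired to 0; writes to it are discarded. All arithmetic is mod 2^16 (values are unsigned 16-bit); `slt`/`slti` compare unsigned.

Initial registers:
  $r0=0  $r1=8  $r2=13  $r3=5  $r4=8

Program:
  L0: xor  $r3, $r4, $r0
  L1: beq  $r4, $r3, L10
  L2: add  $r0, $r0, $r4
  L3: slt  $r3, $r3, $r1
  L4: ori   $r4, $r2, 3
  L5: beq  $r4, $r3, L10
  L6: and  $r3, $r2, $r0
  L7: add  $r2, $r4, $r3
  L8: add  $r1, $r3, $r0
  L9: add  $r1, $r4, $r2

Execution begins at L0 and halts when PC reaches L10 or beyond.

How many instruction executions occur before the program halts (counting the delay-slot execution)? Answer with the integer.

  step pc=0: xor  $r3, $r4, $r0  regs=(0,8,13,8,8)
  step pc=1: beq  $r4, $r3, L10  cond=T  regs=(0,8,13,8,8)
  step pc=2: add  $r0, $r0, $r4  regs=(0,8,13,8,8)

3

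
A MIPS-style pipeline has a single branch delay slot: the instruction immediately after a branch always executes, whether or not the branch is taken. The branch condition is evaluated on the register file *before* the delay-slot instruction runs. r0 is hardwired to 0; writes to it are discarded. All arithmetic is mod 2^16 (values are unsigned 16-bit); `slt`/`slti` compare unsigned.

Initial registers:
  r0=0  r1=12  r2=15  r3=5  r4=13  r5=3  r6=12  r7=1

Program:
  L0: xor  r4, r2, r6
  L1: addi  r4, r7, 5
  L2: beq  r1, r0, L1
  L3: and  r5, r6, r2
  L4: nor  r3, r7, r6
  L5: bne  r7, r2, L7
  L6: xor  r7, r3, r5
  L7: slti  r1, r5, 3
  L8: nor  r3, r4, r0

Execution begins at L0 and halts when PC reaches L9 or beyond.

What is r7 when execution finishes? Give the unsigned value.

  step pc=0: xor  r4, r2, r6  regs=(0,12,15,5,3,3,12,1)
  step pc=1: addi  r4, r7, 5  regs=(0,12,15,5,6,3,12,1)
  step pc=2: beq  r1, r0, L1  cond=F  regs=(0,12,15,5,6,3,12,1)
  step pc=3: and  r5, r6, r2  regs=(0,12,15,5,6,12,12,1)
  step pc=4: nor  r3, r7, r6  regs=(0,12,15,65522,6,12,12,1)
  step pc=5: bne  r7, r2, L7  cond=T  regs=(0,12,15,65522,6,12,12,1)
  step pc=6: xor  r7, r3, r5  regs=(0,12,15,65522,6,12,12,65534)
  step pc=7: slti  r1, r5, 3  regs=(0,0,15,65522,6,12,12,65534)
  step pc=8: nor  r3, r4, r0  regs=(0,0,15,65529,6,12,12,65534)

65534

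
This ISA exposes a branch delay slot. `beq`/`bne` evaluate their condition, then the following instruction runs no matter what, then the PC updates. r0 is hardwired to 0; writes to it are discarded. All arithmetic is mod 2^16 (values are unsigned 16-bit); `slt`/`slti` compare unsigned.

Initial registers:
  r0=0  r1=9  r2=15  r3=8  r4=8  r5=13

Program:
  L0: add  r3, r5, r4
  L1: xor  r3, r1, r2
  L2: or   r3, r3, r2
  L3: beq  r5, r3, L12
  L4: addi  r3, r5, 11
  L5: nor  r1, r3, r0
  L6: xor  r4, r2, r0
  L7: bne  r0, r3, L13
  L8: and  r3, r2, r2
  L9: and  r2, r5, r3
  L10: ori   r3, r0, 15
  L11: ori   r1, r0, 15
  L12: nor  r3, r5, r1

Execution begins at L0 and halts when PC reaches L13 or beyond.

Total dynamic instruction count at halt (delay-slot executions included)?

9

PC=0  add  r3, r5, r4        | r0=0 r1=9 r2=15 r3=21 r4=8 r5=13
PC=1  xor  r3, r1, r2        | r0=0 r1=9 r2=15 r3=6 r4=8 r5=13
PC=2  or   r3, r3, r2        | r0=0 r1=9 r2=15 r3=15 r4=8 r5=13
PC=3  beq  r5, r3, L12       | r0=0 r1=9 r2=15 r3=15 r4=8 r5=13  [not taken]
PC=4  addi  r3, r5, 11       | r0=0 r1=9 r2=15 r3=24 r4=8 r5=13
PC=5  nor  r1, r3, r0        | r0=0 r1=65511 r2=15 r3=24 r4=8 r5=13
PC=6  xor  r4, r2, r0        | r0=0 r1=65511 r2=15 r3=24 r4=15 r5=13
PC=7  bne  r0, r3, L13       | r0=0 r1=65511 r2=15 r3=24 r4=15 r5=13  [TAKEN]
PC=8  and  r3, r2, r2        | r0=0 r1=65511 r2=15 r3=15 r4=15 r5=13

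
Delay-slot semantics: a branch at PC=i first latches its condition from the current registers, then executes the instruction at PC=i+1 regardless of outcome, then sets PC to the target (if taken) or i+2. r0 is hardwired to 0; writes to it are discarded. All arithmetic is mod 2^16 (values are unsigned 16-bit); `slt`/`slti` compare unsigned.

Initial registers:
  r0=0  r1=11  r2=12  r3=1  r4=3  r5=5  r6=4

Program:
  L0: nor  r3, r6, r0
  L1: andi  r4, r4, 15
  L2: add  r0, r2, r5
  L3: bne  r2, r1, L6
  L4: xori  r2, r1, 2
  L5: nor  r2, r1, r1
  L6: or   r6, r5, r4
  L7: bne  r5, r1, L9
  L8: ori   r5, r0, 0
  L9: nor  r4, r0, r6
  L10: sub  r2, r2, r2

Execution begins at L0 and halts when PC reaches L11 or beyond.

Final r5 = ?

  step pc=0: nor  r3, r6, r0  regs=(0,11,12,65531,3,5,4)
  step pc=1: andi  r4, r4, 15  regs=(0,11,12,65531,3,5,4)
  step pc=2: add  r0, r2, r5  regs=(0,11,12,65531,3,5,4)
  step pc=3: bne  r2, r1, L6  cond=T  regs=(0,11,12,65531,3,5,4)
  step pc=4: xori  r2, r1, 2  regs=(0,11,9,65531,3,5,4)
  step pc=6: or   r6, r5, r4  regs=(0,11,9,65531,3,5,7)
  step pc=7: bne  r5, r1, L9  cond=T  regs=(0,11,9,65531,3,5,7)
  step pc=8: ori   r5, r0, 0  regs=(0,11,9,65531,3,0,7)
  step pc=9: nor  r4, r0, r6  regs=(0,11,9,65531,65528,0,7)
  step pc=10: sub  r2, r2, r2  regs=(0,11,0,65531,65528,0,7)

0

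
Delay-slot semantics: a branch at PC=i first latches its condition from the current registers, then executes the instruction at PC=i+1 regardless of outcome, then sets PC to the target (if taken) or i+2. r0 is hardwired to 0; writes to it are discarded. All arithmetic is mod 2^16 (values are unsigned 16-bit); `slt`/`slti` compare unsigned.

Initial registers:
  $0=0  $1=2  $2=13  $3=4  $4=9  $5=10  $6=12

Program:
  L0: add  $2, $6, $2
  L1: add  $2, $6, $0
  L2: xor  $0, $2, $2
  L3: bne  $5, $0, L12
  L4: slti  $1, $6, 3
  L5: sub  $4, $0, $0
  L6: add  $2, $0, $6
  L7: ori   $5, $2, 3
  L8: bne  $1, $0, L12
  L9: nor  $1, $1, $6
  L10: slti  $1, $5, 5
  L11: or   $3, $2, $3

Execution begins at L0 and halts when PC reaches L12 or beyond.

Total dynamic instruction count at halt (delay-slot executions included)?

  step pc=0: add  $2, $6, $2  regs=(0,2,25,4,9,10,12)
  step pc=1: add  $2, $6, $0  regs=(0,2,12,4,9,10,12)
  step pc=2: xor  $0, $2, $2  regs=(0,2,12,4,9,10,12)
  step pc=3: bne  $5, $0, L12  cond=T  regs=(0,2,12,4,9,10,12)
  step pc=4: slti  $1, $6, 3  regs=(0,0,12,4,9,10,12)

5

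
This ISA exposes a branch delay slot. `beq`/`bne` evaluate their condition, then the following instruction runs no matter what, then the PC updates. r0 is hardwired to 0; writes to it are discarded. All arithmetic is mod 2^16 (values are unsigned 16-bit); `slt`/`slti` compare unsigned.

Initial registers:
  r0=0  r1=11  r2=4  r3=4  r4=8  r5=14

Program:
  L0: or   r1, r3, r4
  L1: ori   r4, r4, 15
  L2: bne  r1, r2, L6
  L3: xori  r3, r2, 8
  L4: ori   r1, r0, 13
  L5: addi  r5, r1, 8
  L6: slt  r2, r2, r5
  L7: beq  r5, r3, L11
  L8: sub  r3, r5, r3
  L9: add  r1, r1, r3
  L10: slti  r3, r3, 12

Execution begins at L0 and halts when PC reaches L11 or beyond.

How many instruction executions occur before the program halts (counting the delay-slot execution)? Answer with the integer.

#0 or   r1, r3, r4 ; 0/12/4/4/8/14
#1 ori   r4, r4, 15 ; 0/12/4/4/15/14
#2 bne  r1, r2, L6 ; 0/12/4/4/15/14 ; →target
#3 xori  r3, r2, 8 ; 0/12/4/12/15/14
#6 slt  r2, r2, r5 ; 0/12/1/12/15/14
#7 beq  r5, r3, L11 ; 0/12/1/12/15/14 ; →fallthru
#8 sub  r3, r5, r3 ; 0/12/1/2/15/14
#9 add  r1, r1, r3 ; 0/14/1/2/15/14
#10 slti  r3, r3, 12 ; 0/14/1/1/15/14

9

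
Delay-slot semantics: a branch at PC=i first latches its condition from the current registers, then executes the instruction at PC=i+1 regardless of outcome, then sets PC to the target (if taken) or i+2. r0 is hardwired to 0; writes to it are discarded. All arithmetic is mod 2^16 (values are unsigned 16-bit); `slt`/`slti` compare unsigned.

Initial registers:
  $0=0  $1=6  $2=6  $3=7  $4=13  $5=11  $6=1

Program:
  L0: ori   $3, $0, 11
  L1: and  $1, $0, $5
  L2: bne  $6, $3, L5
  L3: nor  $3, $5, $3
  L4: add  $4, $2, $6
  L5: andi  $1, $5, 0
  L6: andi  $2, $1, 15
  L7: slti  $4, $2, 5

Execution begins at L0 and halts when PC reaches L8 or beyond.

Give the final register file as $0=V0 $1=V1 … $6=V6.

[0] ori   $3, $0, 11  →  {$0:0, $1:6, $2:6, $3:11, $4:13, $5:11, $6:1}
[1] and  $1, $0, $5  →  {$0:0, $1:0, $2:6, $3:11, $4:13, $5:11, $6:1}
[2] bne  $6, $3, L5  →  {$0:0, $1:0, $2:6, $3:11, $4:13, $5:11, $6:1}  ⟨branch taken⟩
[3] nor  $3, $5, $3  →  {$0:0, $1:0, $2:6, $3:65524, $4:13, $5:11, $6:1}
[5] andi  $1, $5, 0  →  {$0:0, $1:0, $2:6, $3:65524, $4:13, $5:11, $6:1}
[6] andi  $2, $1, 15  →  {$0:0, $1:0, $2:0, $3:65524, $4:13, $5:11, $6:1}
[7] slti  $4, $2, 5  →  {$0:0, $1:0, $2:0, $3:65524, $4:1, $5:11, $6:1}

$0=0 $1=0 $2=0 $3=65524 $4=1 $5=11 $6=1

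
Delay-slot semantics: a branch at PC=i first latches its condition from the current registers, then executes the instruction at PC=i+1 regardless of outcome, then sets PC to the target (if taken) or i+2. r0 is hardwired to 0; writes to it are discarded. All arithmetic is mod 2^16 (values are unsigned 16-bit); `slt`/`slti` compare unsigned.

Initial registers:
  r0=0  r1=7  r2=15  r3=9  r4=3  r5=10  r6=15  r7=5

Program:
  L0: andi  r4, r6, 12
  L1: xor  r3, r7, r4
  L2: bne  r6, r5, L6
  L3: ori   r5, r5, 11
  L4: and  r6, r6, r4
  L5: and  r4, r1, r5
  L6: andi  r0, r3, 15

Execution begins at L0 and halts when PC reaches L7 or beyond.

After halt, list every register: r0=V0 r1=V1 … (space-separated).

r0=0 r1=7 r2=15 r3=9 r4=12 r5=11 r6=15 r7=5

[0] andi  r4, r6, 12  →  {r0:0, r1:7, r2:15, r3:9, r4:12, r5:10, r6:15, r7:5}
[1] xor  r3, r7, r4  →  {r0:0, r1:7, r2:15, r3:9, r4:12, r5:10, r6:15, r7:5}
[2] bne  r6, r5, L6  →  {r0:0, r1:7, r2:15, r3:9, r4:12, r5:10, r6:15, r7:5}  ⟨branch taken⟩
[3] ori   r5, r5, 11  →  {r0:0, r1:7, r2:15, r3:9, r4:12, r5:11, r6:15, r7:5}
[6] andi  r0, r3, 15  →  {r0:0, r1:7, r2:15, r3:9, r4:12, r5:11, r6:15, r7:5}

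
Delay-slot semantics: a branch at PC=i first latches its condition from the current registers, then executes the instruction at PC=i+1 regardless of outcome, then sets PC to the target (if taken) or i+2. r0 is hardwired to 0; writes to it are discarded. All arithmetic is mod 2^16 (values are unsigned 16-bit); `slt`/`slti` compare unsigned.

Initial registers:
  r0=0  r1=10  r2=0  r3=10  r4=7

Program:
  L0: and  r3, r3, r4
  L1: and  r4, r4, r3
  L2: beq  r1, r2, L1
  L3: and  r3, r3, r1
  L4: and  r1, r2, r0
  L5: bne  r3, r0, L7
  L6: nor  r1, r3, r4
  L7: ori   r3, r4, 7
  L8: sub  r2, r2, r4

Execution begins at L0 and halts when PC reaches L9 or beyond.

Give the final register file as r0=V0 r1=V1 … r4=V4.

r0=0 r1=65533 r2=65534 r3=7 r4=2

PC=0  and  r3, r3, r4        | r0=0 r1=10 r2=0 r3=2 r4=7
PC=1  and  r4, r4, r3        | r0=0 r1=10 r2=0 r3=2 r4=2
PC=2  beq  r1, r2, L1        | r0=0 r1=10 r2=0 r3=2 r4=2  [not taken]
PC=3  and  r3, r3, r1        | r0=0 r1=10 r2=0 r3=2 r4=2
PC=4  and  r1, r2, r0        | r0=0 r1=0 r2=0 r3=2 r4=2
PC=5  bne  r3, r0, L7        | r0=0 r1=0 r2=0 r3=2 r4=2  [TAKEN]
PC=6  nor  r1, r3, r4        | r0=0 r1=65533 r2=0 r3=2 r4=2
PC=7  ori   r3, r4, 7        | r0=0 r1=65533 r2=0 r3=7 r4=2
PC=8  sub  r2, r2, r4        | r0=0 r1=65533 r2=65534 r3=7 r4=2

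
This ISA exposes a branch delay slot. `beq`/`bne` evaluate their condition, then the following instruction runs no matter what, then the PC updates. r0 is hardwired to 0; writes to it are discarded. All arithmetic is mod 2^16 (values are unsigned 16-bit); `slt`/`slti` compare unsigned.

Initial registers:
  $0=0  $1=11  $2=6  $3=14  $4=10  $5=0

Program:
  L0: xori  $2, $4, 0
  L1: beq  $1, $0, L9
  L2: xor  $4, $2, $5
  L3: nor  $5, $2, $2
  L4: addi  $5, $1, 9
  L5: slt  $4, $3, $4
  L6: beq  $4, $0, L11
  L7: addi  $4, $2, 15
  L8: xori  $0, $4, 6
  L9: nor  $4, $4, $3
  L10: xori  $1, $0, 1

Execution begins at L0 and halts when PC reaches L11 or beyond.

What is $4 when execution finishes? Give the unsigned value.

25

[0] xori  $2, $4, 0  →  {$0:0, $1:11, $2:10, $3:14, $4:10, $5:0}
[1] beq  $1, $0, L9  →  {$0:0, $1:11, $2:10, $3:14, $4:10, $5:0}  ⟨branch fallthrough⟩
[2] xor  $4, $2, $5  →  {$0:0, $1:11, $2:10, $3:14, $4:10, $5:0}
[3] nor  $5, $2, $2  →  {$0:0, $1:11, $2:10, $3:14, $4:10, $5:65525}
[4] addi  $5, $1, 9  →  {$0:0, $1:11, $2:10, $3:14, $4:10, $5:20}
[5] slt  $4, $3, $4  →  {$0:0, $1:11, $2:10, $3:14, $4:0, $5:20}
[6] beq  $4, $0, L11  →  {$0:0, $1:11, $2:10, $3:14, $4:0, $5:20}  ⟨branch taken⟩
[7] addi  $4, $2, 15  →  {$0:0, $1:11, $2:10, $3:14, $4:25, $5:20}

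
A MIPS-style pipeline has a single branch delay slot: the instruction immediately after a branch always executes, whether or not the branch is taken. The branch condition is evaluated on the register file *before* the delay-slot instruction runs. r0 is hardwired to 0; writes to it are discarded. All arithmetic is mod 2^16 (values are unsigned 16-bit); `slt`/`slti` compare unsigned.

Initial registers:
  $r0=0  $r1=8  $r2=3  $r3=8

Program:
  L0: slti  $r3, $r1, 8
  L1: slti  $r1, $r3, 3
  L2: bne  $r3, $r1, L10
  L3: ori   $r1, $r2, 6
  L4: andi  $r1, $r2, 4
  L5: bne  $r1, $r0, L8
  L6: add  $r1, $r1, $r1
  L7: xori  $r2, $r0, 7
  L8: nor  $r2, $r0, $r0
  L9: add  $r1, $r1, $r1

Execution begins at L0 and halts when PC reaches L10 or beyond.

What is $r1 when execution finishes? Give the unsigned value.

7

#0 slti  $r3, $r1, 8 ; 0/8/3/0
#1 slti  $r1, $r3, 3 ; 0/1/3/0
#2 bne  $r3, $r1, L10 ; 0/1/3/0 ; →target
#3 ori   $r1, $r2, 6 ; 0/7/3/0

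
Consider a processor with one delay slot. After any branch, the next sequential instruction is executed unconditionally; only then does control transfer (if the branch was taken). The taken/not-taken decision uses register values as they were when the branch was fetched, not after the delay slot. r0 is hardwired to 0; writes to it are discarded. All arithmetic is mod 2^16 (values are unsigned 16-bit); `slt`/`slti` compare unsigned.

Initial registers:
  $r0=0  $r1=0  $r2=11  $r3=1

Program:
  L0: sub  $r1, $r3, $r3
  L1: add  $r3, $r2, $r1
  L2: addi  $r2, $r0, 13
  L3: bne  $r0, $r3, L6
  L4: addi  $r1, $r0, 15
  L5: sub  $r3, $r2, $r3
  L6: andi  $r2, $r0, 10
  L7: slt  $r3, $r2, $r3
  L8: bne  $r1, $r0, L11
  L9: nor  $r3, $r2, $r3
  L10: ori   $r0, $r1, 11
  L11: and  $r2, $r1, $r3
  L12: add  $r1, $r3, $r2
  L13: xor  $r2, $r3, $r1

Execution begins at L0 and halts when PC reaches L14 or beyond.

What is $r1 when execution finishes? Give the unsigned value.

  step pc=0: sub  $r1, $r3, $r3  regs=(0,0,11,1)
  step pc=1: add  $r3, $r2, $r1  regs=(0,0,11,11)
  step pc=2: addi  $r2, $r0, 13  regs=(0,0,13,11)
  step pc=3: bne  $r0, $r3, L6  cond=T  regs=(0,0,13,11)
  step pc=4: addi  $r1, $r0, 15  regs=(0,15,13,11)
  step pc=6: andi  $r2, $r0, 10  regs=(0,15,0,11)
  step pc=7: slt  $r3, $r2, $r3  regs=(0,15,0,1)
  step pc=8: bne  $r1, $r0, L11  cond=T  regs=(0,15,0,1)
  step pc=9: nor  $r3, $r2, $r3  regs=(0,15,0,65534)
  step pc=11: and  $r2, $r1, $r3  regs=(0,15,14,65534)
  step pc=12: add  $r1, $r3, $r2  regs=(0,12,14,65534)
  step pc=13: xor  $r2, $r3, $r1  regs=(0,12,65522,65534)

12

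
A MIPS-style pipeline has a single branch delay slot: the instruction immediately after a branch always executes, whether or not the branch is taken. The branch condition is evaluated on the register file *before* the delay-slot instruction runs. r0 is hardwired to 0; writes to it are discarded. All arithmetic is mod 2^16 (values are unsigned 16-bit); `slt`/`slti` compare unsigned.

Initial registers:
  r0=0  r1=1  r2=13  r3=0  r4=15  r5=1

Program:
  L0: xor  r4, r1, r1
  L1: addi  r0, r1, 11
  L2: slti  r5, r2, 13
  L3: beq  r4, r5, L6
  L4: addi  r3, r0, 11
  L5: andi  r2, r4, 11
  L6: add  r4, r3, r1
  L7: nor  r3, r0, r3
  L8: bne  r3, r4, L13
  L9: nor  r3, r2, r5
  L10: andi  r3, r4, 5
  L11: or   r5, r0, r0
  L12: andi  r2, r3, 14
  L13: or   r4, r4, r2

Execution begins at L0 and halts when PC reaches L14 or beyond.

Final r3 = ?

65522

  step pc=0: xor  r4, r1, r1  regs=(0,1,13,0,0,1)
  step pc=1: addi  r0, r1, 11  regs=(0,1,13,0,0,1)
  step pc=2: slti  r5, r2, 13  regs=(0,1,13,0,0,0)
  step pc=3: beq  r4, r5, L6  cond=T  regs=(0,1,13,0,0,0)
  step pc=4: addi  r3, r0, 11  regs=(0,1,13,11,0,0)
  step pc=6: add  r4, r3, r1  regs=(0,1,13,11,12,0)
  step pc=7: nor  r3, r0, r3  regs=(0,1,13,65524,12,0)
  step pc=8: bne  r3, r4, L13  cond=T  regs=(0,1,13,65524,12,0)
  step pc=9: nor  r3, r2, r5  regs=(0,1,13,65522,12,0)
  step pc=13: or   r4, r4, r2  regs=(0,1,13,65522,13,0)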